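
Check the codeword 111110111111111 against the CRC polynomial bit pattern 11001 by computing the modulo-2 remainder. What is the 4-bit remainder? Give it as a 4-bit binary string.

Modulo-2 division of 111110111111111 by 11001:
  pos 0: 11111 XOR 11001 = 00110
  pos 2: 11001 XOR 11001 = 00000
  pos 7: 11111 XOR 11001 = 00110
  pos 9: 11011 XOR 11001 = 00010
Remainder = 0101 (nonzero — an error is detected).

0101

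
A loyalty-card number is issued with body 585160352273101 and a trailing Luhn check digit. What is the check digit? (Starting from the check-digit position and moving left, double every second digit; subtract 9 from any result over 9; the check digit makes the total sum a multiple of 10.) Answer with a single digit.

7

Partial digits right→left: 1 0 1 3 7 2 2 5 3 0 6 1 5 8 5
Double every second digit counting from the check-digit position (so the 1st, 3rd, 5th, ... of the partial from the right).
  doubled (with −9 where >9): 2 2 5 4 6 3 1 1 → sum 24
  kept as-is: 0 3 2 5 0 1 8 → sum 19
Total = 24 + 19 = 43.
Check digit = (10 − (43 mod 10)) mod 10 = 7.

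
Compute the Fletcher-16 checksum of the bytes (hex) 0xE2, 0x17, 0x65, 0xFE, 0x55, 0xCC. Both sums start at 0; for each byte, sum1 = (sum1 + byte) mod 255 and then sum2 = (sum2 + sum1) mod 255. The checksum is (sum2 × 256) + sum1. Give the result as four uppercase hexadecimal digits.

Running sums (mod 255):
  after byte 0 (0xE2): sum1=226, sum2=226
  after byte 1 (0x17): sum1=249, sum2=220
  after byte 2 (0x65): sum1=95, sum2=60
  after byte 3 (0xFE): sum1=94, sum2=154
  after byte 4 (0x55): sum1=179, sum2=78
  after byte 5 (0xCC): sum1=128, sum2=206
Checksum = sum2·256 + sum1 = 206·256 + 128 = 52864 = 0xCE80.

CE80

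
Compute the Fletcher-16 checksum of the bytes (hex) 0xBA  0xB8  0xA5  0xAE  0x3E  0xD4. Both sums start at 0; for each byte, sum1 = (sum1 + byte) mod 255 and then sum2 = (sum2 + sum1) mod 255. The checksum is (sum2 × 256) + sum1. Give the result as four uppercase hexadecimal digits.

Running sums (mod 255):
  after byte 0 (0xBA): sum1=186, sum2=186
  after byte 1 (0xB8): sum1=115, sum2=46
  after byte 2 (0xA5): sum1=25, sum2=71
  after byte 3 (0xAE): sum1=199, sum2=15
  after byte 4 (0x3E): sum1=6, sum2=21
  after byte 5 (0xD4): sum1=218, sum2=239
Checksum = sum2·256 + sum1 = 239·256 + 218 = 61402 = 0xEFDA.

EFDA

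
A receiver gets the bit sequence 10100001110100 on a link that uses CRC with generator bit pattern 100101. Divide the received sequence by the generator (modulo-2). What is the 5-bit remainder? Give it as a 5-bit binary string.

Modulo-2 division of 10100001110100 by 100101:
  pos 0: 101000 XOR 100101 = 001101
  pos 2: 110101 XOR 100101 = 010000
  pos 3: 100001 XOR 100101 = 000100
  pos 6: 100101 XOR 100101 = 000000
Remainder = 00000 (zero — the frame passes the CRC check).

00000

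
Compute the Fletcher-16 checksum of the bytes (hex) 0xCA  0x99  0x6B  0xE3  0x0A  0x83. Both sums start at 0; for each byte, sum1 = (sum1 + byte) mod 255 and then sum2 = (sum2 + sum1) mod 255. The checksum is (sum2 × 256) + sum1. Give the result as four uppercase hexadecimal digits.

B141

Running sums (mod 255):
  after byte 0 (0xCA): sum1=202, sum2=202
  after byte 1 (0x99): sum1=100, sum2=47
  after byte 2 (0x6B): sum1=207, sum2=254
  after byte 3 (0xE3): sum1=179, sum2=178
  after byte 4 (0x0A): sum1=189, sum2=112
  after byte 5 (0x83): sum1=65, sum2=177
Checksum = sum2·256 + sum1 = 177·256 + 65 = 45377 = 0xB141.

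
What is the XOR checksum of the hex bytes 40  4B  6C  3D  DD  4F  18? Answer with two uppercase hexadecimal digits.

D0

XOR the bytes together:
  start with 0x40
  0x40 ⊕ 0x4B = 0x0B
  0x0B ⊕ 0x6C = 0x67
  0x67 ⊕ 0x3D = 0x5A
  0x5A ⊕ 0xDD = 0x87
  0x87 ⊕ 0x4F = 0xC8
  0xC8 ⊕ 0x18 = 0xD0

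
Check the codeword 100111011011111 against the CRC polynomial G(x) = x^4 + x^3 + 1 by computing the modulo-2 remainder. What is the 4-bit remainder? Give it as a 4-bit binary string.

0000

Modulo-2 division of 100111011011111 by 11001:
  pos 0: 10011 XOR 11001 = 01010
  pos 1: 10101 XOR 11001 = 01100
  pos 2: 11000 XOR 11001 = 00001
  pos 6: 11101 XOR 11001 = 00100
  pos 8: 10011 XOR 11001 = 01010
  pos 9: 10101 XOR 11001 = 01100
  pos 10: 11001 XOR 11001 = 00000
Remainder = 0000 (zero — the frame passes the CRC check).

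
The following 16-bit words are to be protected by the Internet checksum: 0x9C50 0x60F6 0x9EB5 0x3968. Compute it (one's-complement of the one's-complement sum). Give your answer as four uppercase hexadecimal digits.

One's-complement addition (fold any carry out of bit 15 back into bit 0):
  0x9C50 + 0x60F6 = 0x0FD46
  0xFD46 + 0x9EB5 = 0x19BFB → wrap carry → 0x9BFC
  0x9BFC + 0x3968 = 0x0D564
One's-complement sum = 0xD564.
Checksum = ~0xD564 & 0xFFFF = 0x2A9B.

2A9B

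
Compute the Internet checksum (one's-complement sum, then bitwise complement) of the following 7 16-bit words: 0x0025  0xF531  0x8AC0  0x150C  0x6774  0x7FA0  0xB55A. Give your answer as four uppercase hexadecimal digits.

CE6C

One's-complement addition (fold any carry out of bit 15 back into bit 0):
  0x0025 + 0xF531 = 0x0F556
  0xF556 + 0x8AC0 = 0x18016 → wrap carry → 0x8017
  0x8017 + 0x150C = 0x09523
  0x9523 + 0x6774 = 0x0FC97
  0xFC97 + 0x7FA0 = 0x17C37 → wrap carry → 0x7C38
  0x7C38 + 0xB55A = 0x13192 → wrap carry → 0x3193
One's-complement sum = 0x3193.
Checksum = ~0x3193 & 0xFFFF = 0xCE6C.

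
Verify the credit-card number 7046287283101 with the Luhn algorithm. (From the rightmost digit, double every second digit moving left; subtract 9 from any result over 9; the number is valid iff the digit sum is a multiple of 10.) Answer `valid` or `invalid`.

From the right, keep odd positions and double even positions (subtract 9 from any doubled value over 9):
  doubled (positions 2,4,...): 0 6 4 7 3 0 → sum 20
  kept (positions 1,3,...): 1 1 8 7 2 4 7 → sum 30
Total = 50.
50 mod 10 = 0, so the number is valid.

valid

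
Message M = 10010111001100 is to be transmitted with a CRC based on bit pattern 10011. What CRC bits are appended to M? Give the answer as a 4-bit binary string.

1100

Append 4 zeros: 100101110011000000. Divide by 10011 (XOR where the leading bit is 1):
  pos 0: 10010 XOR 10011 = 00001
  pos 4: 11110 XOR 10011 = 01101
  pos 5: 11010 XOR 10011 = 01001
  pos 6: 10011 XOR 10011 = 00000
  pos 11: 10000 XOR 10011 = 00011
Remainder (last 4 bits) = 1100. This is the CRC / FCS.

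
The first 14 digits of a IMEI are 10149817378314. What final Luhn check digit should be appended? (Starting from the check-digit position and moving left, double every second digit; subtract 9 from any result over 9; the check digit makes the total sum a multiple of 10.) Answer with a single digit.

Partial digits right→left: 4 1 3 8 7 3 7 1 8 9 4 1 0 1
Double every second digit counting from the check-digit position (so the 1st, 3rd, 5th, ... of the partial from the right).
  doubled (with −9 where >9): 8 6 5 5 7 8 0 → sum 39
  kept as-is: 1 8 3 1 9 1 1 → sum 24
Total = 39 + 24 = 63.
Check digit = (10 − (63 mod 10)) mod 10 = 7.

7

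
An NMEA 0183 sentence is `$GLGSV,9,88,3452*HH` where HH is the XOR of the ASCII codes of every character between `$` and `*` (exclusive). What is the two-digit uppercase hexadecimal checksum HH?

XOR the ASCII codes of the payload characters:
  'G' = 0x47 → acc = 0x47
  'L' = 0x4C → acc = 0x0B
  'G' = 0x47 → acc = 0x4C
  'S' = 0x53 → acc = 0x1F
  'V' = 0x56 → acc = 0x49
  ',' = 0x2C → acc = 0x65
  '9' = 0x39 → acc = 0x5C
  ',' = 0x2C → acc = 0x70
  '8' = 0x38 → acc = 0x48
  '8' = 0x38 → acc = 0x70
  ',' = 0x2C → acc = 0x5C
  '3' = 0x33 → acc = 0x6F
  '4' = 0x34 → acc = 0x5B
  '5' = 0x35 → acc = 0x6E
  '2' = 0x32 → acc = 0x5C
Checksum = 0x5C.

5C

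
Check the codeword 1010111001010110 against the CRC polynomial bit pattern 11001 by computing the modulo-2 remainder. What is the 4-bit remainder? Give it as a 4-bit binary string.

0101

Modulo-2 division of 1010111001010110 by 11001:
  pos 0: 10101 XOR 11001 = 01100
  pos 1: 11001 XOR 11001 = 00000
  pos 6: 10010 XOR 11001 = 01011
  pos 7: 10111 XOR 11001 = 01110
  pos 8: 11100 XOR 11001 = 00101
  pos 10: 10111 XOR 11001 = 01110
  pos 11: 11100 XOR 11001 = 00101
Remainder = 0101 (nonzero — an error is detected).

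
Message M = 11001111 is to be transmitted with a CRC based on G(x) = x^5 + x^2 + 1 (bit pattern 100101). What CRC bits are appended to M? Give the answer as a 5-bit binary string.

Append 5 zeros: 1100111100000. Divide by 100101 (XOR where the leading bit is 1):
  pos 0: 110011 XOR 100101 = 010110
  pos 1: 101101 XOR 100101 = 001000
  pos 3: 100010 XOR 100101 = 000111
  pos 6: 111000 XOR 100101 = 011101
  pos 7: 111010 XOR 100101 = 011111
Remainder (last 5 bits) = 11111. This is the CRC / FCS.

11111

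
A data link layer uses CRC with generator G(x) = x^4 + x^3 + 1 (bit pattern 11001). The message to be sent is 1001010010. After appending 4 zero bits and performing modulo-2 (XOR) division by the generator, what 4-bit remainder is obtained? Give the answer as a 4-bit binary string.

1001

Append 4 zeros: 10010100100000. Divide by 11001 (XOR where the leading bit is 1):
  pos 0: 10010 XOR 11001 = 01011
  pos 1: 10111 XOR 11001 = 01110
  pos 2: 11100 XOR 11001 = 00101
  pos 4: 10101 XOR 11001 = 01100
  pos 5: 11000 XOR 11001 = 00001
  pos 9: 10000 XOR 11001 = 01001
Remainder (last 4 bits) = 1001. This is the CRC / FCS.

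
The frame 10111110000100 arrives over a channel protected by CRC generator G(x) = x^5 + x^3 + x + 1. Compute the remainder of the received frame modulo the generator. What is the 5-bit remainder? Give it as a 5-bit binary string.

10000

Modulo-2 division of 10111110000100 by 101011:
  pos 0: 101111 XOR 101011 = 000100
  pos 3: 100100 XOR 101011 = 001111
  pos 5: 111100 XOR 101011 = 010111
  pos 6: 101111 XOR 101011 = 000100
Remainder = 10000 (nonzero — an error is detected).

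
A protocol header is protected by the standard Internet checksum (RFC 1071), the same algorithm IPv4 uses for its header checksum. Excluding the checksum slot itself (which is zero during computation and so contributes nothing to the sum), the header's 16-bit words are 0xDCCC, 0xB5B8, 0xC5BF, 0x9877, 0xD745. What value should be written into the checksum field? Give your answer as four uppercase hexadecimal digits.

37FD

One's-complement addition (fold any carry out of bit 15 back into bit 0):
  0xDCCC + 0xB5B8 = 0x19284 → wrap carry → 0x9285
  0x9285 + 0xC5BF = 0x15844 → wrap carry → 0x5845
  0x5845 + 0x9877 = 0x0F0BC
  0xF0BC + 0xD745 = 0x1C801 → wrap carry → 0xC802
One's-complement sum = 0xC802.
Checksum = ~0xC802 & 0xFFFF = 0x37FD.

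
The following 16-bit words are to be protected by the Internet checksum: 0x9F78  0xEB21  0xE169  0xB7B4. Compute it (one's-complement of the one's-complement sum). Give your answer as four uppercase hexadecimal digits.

DC46

One's-complement addition (fold any carry out of bit 15 back into bit 0):
  0x9F78 + 0xEB21 = 0x18A99 → wrap carry → 0x8A9A
  0x8A9A + 0xE169 = 0x16C03 → wrap carry → 0x6C04
  0x6C04 + 0xB7B4 = 0x123B8 → wrap carry → 0x23B9
One's-complement sum = 0x23B9.
Checksum = ~0x23B9 & 0xFFFF = 0xDC46.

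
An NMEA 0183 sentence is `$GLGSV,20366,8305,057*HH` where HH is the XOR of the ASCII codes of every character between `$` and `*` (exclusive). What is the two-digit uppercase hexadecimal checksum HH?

68

XOR the ASCII codes of the payload characters:
  'G' = 0x47 → acc = 0x47
  'L' = 0x4C → acc = 0x0B
  'G' = 0x47 → acc = 0x4C
  'S' = 0x53 → acc = 0x1F
  'V' = 0x56 → acc = 0x49
  ',' = 0x2C → acc = 0x65
  '2' = 0x32 → acc = 0x57
  '0' = 0x30 → acc = 0x67
  '3' = 0x33 → acc = 0x54
  '6' = 0x36 → acc = 0x62
  '6' = 0x36 → acc = 0x54
  ',' = 0x2C → acc = 0x78
  '8' = 0x38 → acc = 0x40
  '3' = 0x33 → acc = 0x73
  '0' = 0x30 → acc = 0x43
  '5' = 0x35 → acc = 0x76
  ',' = 0x2C → acc = 0x5A
  '0' = 0x30 → acc = 0x6A
  '5' = 0x35 → acc = 0x5F
  '7' = 0x37 → acc = 0x68
Checksum = 0x68.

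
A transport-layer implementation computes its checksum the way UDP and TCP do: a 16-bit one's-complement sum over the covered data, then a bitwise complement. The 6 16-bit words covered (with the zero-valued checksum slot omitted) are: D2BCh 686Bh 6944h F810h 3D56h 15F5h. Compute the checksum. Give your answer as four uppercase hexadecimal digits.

1037

One's-complement addition (fold any carry out of bit 15 back into bit 0):
  0xD2BC + 0x686B = 0x13B27 → wrap carry → 0x3B28
  0x3B28 + 0x6944 = 0x0A46C
  0xA46C + 0xF810 = 0x19C7C → wrap carry → 0x9C7D
  0x9C7D + 0x3D56 = 0x0D9D3
  0xD9D3 + 0x15F5 = 0x0EFC8
One's-complement sum = 0xEFC8.
Checksum = ~0xEFC8 & 0xFFFF = 0x1037.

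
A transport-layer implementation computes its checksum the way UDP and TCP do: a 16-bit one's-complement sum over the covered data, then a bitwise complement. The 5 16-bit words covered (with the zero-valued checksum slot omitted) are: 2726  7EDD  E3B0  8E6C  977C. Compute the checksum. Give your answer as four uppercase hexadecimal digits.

5062

One's-complement addition (fold any carry out of bit 15 back into bit 0):
  0x2726 + 0x7EDD = 0x0A603
  0xA603 + 0xE3B0 = 0x189B3 → wrap carry → 0x89B4
  0x89B4 + 0x8E6C = 0x11820 → wrap carry → 0x1821
  0x1821 + 0x977C = 0x0AF9D
One's-complement sum = 0xAF9D.
Checksum = ~0xAF9D & 0xFFFF = 0x5062.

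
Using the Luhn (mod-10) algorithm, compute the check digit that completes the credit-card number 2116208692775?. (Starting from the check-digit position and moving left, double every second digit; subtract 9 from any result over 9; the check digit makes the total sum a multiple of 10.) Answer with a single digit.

6

Partial digits right→left: 5 7 7 2 9 6 8 0 2 6 1 1 2
Double every second digit counting from the check-digit position (so the 1st, 3rd, 5th, ... of the partial from the right).
  doubled (with −9 where >9): 1 5 9 7 4 2 4 → sum 32
  kept as-is: 7 2 6 0 6 1 → sum 22
Total = 32 + 22 = 54.
Check digit = (10 − (54 mod 10)) mod 10 = 6.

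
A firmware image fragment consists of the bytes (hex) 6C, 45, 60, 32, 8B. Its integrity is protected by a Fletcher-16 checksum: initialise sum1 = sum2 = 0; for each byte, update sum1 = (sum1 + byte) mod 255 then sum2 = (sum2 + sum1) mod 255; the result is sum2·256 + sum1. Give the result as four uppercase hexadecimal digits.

44CF

Running sums (mod 255):
  after byte 0 (6C): sum1=108, sum2=108
  after byte 1 (45): sum1=177, sum2=30
  after byte 2 (60): sum1=18, sum2=48
  after byte 3 (32): sum1=68, sum2=116
  after byte 4 (8B): sum1=207, sum2=68
Checksum = sum2·256 + sum1 = 68·256 + 207 = 17615 = 0x44CF.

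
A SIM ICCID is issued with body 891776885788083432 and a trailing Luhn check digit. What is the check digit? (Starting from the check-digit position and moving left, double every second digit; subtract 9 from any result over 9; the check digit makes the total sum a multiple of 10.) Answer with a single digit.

2

Partial digits right→left: 2 3 4 3 8 0 8 8 7 5 8 8 6 7 7 1 9 8
Double every second digit counting from the check-digit position (so the 1st, 3rd, 5th, ... of the partial from the right).
  doubled (with −9 where >9): 4 8 7 7 5 7 3 5 9 → sum 55
  kept as-is: 3 3 0 8 5 8 7 1 8 → sum 43
Total = 55 + 43 = 98.
Check digit = (10 − (98 mod 10)) mod 10 = 2.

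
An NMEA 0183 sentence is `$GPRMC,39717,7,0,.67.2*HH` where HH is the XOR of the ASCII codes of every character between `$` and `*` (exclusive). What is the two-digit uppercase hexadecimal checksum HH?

XOR the ASCII codes of the payload characters:
  'G' = 0x47 → acc = 0x47
  'P' = 0x50 → acc = 0x17
  'R' = 0x52 → acc = 0x45
  'M' = 0x4D → acc = 0x08
  'C' = 0x43 → acc = 0x4B
  ',' = 0x2C → acc = 0x67
  '3' = 0x33 → acc = 0x54
  '9' = 0x39 → acc = 0x6D
  '7' = 0x37 → acc = 0x5A
  '1' = 0x31 → acc = 0x6B
  '7' = 0x37 → acc = 0x5C
  ',' = 0x2C → acc = 0x70
  '7' = 0x37 → acc = 0x47
  ',' = 0x2C → acc = 0x6B
  '0' = 0x30 → acc = 0x5B
  ',' = 0x2C → acc = 0x77
  '.' = 0x2E → acc = 0x59
  '6' = 0x36 → acc = 0x6F
  '7' = 0x37 → acc = 0x58
  '.' = 0x2E → acc = 0x76
  '2' = 0x32 → acc = 0x44
Checksum = 0x44.

44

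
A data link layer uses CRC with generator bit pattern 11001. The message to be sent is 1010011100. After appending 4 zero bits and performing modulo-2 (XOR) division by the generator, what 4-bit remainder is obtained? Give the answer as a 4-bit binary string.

1101

Append 4 zeros: 10100111000000. Divide by 11001 (XOR where the leading bit is 1):
  pos 0: 10100 XOR 11001 = 01101
  pos 1: 11011 XOR 11001 = 00010
  pos 4: 10110 XOR 11001 = 01111
  pos 5: 11110 XOR 11001 = 00111
  pos 7: 11100 XOR 11001 = 00101
  pos 9: 10100 XOR 11001 = 01101
Remainder (last 4 bits) = 1101. This is the CRC / FCS.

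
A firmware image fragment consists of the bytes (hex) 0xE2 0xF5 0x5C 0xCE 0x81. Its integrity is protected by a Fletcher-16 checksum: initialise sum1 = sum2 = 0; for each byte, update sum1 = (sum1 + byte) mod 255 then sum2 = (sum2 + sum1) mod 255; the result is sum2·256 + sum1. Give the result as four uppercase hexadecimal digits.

Running sums (mod 255):
  after byte 0 (0xE2): sum1=226, sum2=226
  after byte 1 (0xF5): sum1=216, sum2=187
  after byte 2 (0x5C): sum1=53, sum2=240
  after byte 3 (0xCE): sum1=4, sum2=244
  after byte 4 (0x81): sum1=133, sum2=122
Checksum = sum2·256 + sum1 = 122·256 + 133 = 31365 = 0x7A85.

7A85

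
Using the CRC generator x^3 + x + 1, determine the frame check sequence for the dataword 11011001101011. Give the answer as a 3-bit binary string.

Append 3 zeros: 11011001101011000. Divide by 1011 (XOR where the leading bit is 1):
  pos 0: 1101 XOR 1011 = 0110
  pos 1: 1101 XOR 1011 = 0110
  pos 2: 1100 XOR 1011 = 0111
  pos 3: 1110 XOR 1011 = 0101
  pos 4: 1011 XOR 1011 = 0000
  pos 8: 1010 XOR 1011 = 0001
  pos 11: 1110 XOR 1011 = 0101
  pos 12: 1010 XOR 1011 = 0001
Remainder (last 3 bits) = 010. This is the CRC / FCS.

010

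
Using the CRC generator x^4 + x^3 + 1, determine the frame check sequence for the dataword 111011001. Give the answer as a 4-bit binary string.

0100

Append 4 zeros: 1110110010000. Divide by 11001 (XOR where the leading bit is 1):
  pos 0: 11101 XOR 11001 = 00100
  pos 2: 10010 XOR 11001 = 01011
  pos 3: 10110 XOR 11001 = 01111
  pos 4: 11111 XOR 11001 = 00110
  pos 6: 11000 XOR 11001 = 00001
Remainder (last 4 bits) = 0100. This is the CRC / FCS.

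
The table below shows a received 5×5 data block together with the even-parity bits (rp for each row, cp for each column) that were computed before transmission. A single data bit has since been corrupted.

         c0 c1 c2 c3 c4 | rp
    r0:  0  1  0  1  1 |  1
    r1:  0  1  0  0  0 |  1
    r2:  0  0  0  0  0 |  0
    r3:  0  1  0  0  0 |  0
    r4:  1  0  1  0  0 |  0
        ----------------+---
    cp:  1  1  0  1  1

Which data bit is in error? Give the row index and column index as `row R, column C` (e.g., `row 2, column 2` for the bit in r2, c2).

Recompute each row's even parity and compare to rp:
  r0: data parity 1, sent rp 1 → ok
  r1: data parity 1, sent rp 1 → ok
  r2: data parity 0, sent rp 0 → ok
  r3: data parity 1, sent rp 0 → mismatch
  r4: data parity 0, sent rp 0 → ok
Recompute each column's even parity and compare to cp:
  c0: data parity 1, sent cp 1 → ok
  c1: data parity 1, sent cp 1 → ok
  c2: data parity 1, sent cp 0 → mismatch
  c3: data parity 1, sent cp 1 → ok
  c4: data parity 1, sent cp 1 → ok
Exactly one row (r3) and one column (c2) fail → the flipped bit is at their intersection.

row 3, column 2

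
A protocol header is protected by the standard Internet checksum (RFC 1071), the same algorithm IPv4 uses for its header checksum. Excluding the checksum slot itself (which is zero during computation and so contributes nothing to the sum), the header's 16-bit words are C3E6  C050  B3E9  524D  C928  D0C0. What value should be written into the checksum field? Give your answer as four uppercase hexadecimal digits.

One's-complement addition (fold any carry out of bit 15 back into bit 0):
  0xC3E6 + 0xC050 = 0x18436 → wrap carry → 0x8437
  0x8437 + 0xB3E9 = 0x13820 → wrap carry → 0x3821
  0x3821 + 0x524D = 0x08A6E
  0x8A6E + 0xC928 = 0x15396 → wrap carry → 0x5397
  0x5397 + 0xD0C0 = 0x12457 → wrap carry → 0x2458
One's-complement sum = 0x2458.
Checksum = ~0x2458 & 0xFFFF = 0xDBA7.

DBA7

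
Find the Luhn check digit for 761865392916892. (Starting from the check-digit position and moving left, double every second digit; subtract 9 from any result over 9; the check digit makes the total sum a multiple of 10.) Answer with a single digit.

5

Partial digits right→left: 2 9 8 6 1 9 2 9 3 5 6 8 1 6 7
Double every second digit counting from the check-digit position (so the 1st, 3rd, 5th, ... of the partial from the right).
  doubled (with −9 where >9): 4 7 2 4 6 3 2 5 → sum 33
  kept as-is: 9 6 9 9 5 8 6 → sum 52
Total = 33 + 52 = 85.
Check digit = (10 − (85 mod 10)) mod 10 = 5.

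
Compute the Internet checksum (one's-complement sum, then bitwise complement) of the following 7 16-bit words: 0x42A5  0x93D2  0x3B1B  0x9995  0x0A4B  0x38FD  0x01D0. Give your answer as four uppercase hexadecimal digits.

One's-complement addition (fold any carry out of bit 15 back into bit 0):
  0x42A5 + 0x93D2 = 0x0D677
  0xD677 + 0x3B1B = 0x11192 → wrap carry → 0x1193
  0x1193 + 0x9995 = 0x0AB28
  0xAB28 + 0x0A4B = 0x0B573
  0xB573 + 0x38FD = 0x0EE70
  0xEE70 + 0x01D0 = 0x0F040
One's-complement sum = 0xF040.
Checksum = ~0xF040 & 0xFFFF = 0x0FBF.

0FBF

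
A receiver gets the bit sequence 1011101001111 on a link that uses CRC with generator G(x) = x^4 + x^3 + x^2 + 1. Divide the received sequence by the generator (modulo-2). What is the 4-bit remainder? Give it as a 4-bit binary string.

1000

Modulo-2 division of 1011101001111 by 11101:
  pos 0: 10111 XOR 11101 = 01010
  pos 1: 10100 XOR 11101 = 01001
  pos 2: 10011 XOR 11101 = 01110
  pos 3: 11100 XOR 11101 = 00001
  pos 7: 10111 XOR 11101 = 01010
  pos 8: 10101 XOR 11101 = 01000
Remainder = 1000 (nonzero — an error is detected).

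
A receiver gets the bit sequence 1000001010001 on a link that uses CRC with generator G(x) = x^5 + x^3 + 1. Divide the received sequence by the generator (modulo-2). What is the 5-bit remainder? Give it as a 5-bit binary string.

11101

Modulo-2 division of 1000001010001 by 101001:
  pos 0: 100000 XOR 101001 = 001001
  pos 2: 100110 XOR 101001 = 001111
  pos 4: 111110 XOR 101001 = 010111
  pos 5: 101110 XOR 101001 = 000111
Remainder = 11101 (nonzero — an error is detected).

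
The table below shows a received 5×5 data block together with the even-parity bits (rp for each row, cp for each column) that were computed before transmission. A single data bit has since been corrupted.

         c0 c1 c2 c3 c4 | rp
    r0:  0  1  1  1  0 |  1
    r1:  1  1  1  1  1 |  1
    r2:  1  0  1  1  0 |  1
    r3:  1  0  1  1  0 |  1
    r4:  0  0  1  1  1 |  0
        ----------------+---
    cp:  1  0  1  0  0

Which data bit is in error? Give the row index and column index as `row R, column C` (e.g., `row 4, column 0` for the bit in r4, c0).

Recompute each row's even parity and compare to rp:
  r0: data parity 1, sent rp 1 → ok
  r1: data parity 1, sent rp 1 → ok
  r2: data parity 1, sent rp 1 → ok
  r3: data parity 1, sent rp 1 → ok
  r4: data parity 1, sent rp 0 → mismatch
Recompute each column's even parity and compare to cp:
  c0: data parity 1, sent cp 1 → ok
  c1: data parity 0, sent cp 0 → ok
  c2: data parity 1, sent cp 1 → ok
  c3: data parity 1, sent cp 0 → mismatch
  c4: data parity 0, sent cp 0 → ok
Exactly one row (r4) and one column (c3) fail → the flipped bit is at their intersection.

row 4, column 3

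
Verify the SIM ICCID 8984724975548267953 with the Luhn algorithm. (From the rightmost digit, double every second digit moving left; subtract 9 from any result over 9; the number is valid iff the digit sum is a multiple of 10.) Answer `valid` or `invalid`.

invalid

From the right, keep odd positions and double even positions (subtract 9 from any doubled value over 9):
  doubled (positions 2,4,...): 1 5 4 8 1 9 4 8 9 → sum 49
  kept (positions 1,3,...): 3 9 6 8 5 7 4 7 8 8 → sum 65
Total = 114.
114 mod 10 = 4, so the number is invalid.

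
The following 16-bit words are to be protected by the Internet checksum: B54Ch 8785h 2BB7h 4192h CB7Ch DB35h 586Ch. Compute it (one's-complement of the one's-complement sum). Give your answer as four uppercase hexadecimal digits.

One's-complement addition (fold any carry out of bit 15 back into bit 0):
  0xB54C + 0x8785 = 0x13CD1 → wrap carry → 0x3CD2
  0x3CD2 + 0x2BB7 = 0x06889
  0x6889 + 0x4192 = 0x0AA1B
  0xAA1B + 0xCB7C = 0x17597 → wrap carry → 0x7598
  0x7598 + 0xDB35 = 0x150CD → wrap carry → 0x50CE
  0x50CE + 0x586C = 0x0A93A
One's-complement sum = 0xA93A.
Checksum = ~0xA93A & 0xFFFF = 0x56C5.

56C5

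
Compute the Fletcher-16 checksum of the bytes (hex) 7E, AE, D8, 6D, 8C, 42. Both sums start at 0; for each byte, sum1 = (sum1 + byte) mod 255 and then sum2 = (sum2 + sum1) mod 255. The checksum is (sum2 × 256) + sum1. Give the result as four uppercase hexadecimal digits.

6742

Running sums (mod 255):
  after byte 0 (7E): sum1=126, sum2=126
  after byte 1 (AE): sum1=45, sum2=171
  after byte 2 (D8): sum1=6, sum2=177
  after byte 3 (6D): sum1=115, sum2=37
  after byte 4 (8C): sum1=0, sum2=37
  after byte 5 (42): sum1=66, sum2=103
Checksum = sum2·256 + sum1 = 103·256 + 66 = 26434 = 0x6742.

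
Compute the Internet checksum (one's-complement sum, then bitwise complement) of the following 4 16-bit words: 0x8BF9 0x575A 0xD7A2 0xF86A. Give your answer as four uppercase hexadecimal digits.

One's-complement addition (fold any carry out of bit 15 back into bit 0):
  0x8BF9 + 0x575A = 0x0E353
  0xE353 + 0xD7A2 = 0x1BAF5 → wrap carry → 0xBAF6
  0xBAF6 + 0xF86A = 0x1B360 → wrap carry → 0xB361
One's-complement sum = 0xB361.
Checksum = ~0xB361 & 0xFFFF = 0x4C9E.

4C9E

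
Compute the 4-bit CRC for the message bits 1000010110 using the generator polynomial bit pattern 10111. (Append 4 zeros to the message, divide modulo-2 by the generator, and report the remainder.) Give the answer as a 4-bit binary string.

Append 4 zeros: 10000101100000. Divide by 10111 (XOR where the leading bit is 1):
  pos 0: 10000 XOR 10111 = 00111
  pos 2: 11110 XOR 10111 = 01001
  pos 3: 10011 XOR 10111 = 00100
  pos 5: 10010 XOR 10111 = 00101
  pos 7: 10100 XOR 10111 = 00011
Remainder (last 4 bits) = 1100. This is the CRC / FCS.

1100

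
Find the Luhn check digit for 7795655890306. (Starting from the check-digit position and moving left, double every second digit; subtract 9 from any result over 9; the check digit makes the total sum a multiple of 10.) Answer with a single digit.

Partial digits right→left: 6 0 3 0 9 8 5 5 6 5 9 7 7
Double every second digit counting from the check-digit position (so the 1st, 3rd, 5th, ... of the partial from the right).
  doubled (with −9 where >9): 3 6 9 1 3 9 5 → sum 36
  kept as-is: 0 0 8 5 5 7 → sum 25
Total = 36 + 25 = 61.
Check digit = (10 − (61 mod 10)) mod 10 = 9.

9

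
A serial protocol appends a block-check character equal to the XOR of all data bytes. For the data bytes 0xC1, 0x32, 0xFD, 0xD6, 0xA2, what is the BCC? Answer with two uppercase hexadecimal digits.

XOR the bytes together:
  start with 0xC1
  0xC1 ⊕ 0x32 = 0xF3
  0xF3 ⊕ 0xFD = 0x0E
  0x0E ⊕ 0xD6 = 0xD8
  0xD8 ⊕ 0xA2 = 0x7A

7A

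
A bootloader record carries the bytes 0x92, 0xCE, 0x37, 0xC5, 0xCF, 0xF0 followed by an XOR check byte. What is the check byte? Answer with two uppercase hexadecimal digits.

XOR the bytes together:
  start with 0x92
  0x92 ⊕ 0xCE = 0x5C
  0x5C ⊕ 0x37 = 0x6B
  0x6B ⊕ 0xC5 = 0xAE
  0xAE ⊕ 0xCF = 0x61
  0x61 ⊕ 0xF0 = 0x91

91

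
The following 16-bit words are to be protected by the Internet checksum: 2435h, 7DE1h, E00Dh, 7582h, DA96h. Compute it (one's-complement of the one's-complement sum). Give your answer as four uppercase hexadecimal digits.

One's-complement addition (fold any carry out of bit 15 back into bit 0):
  0x2435 + 0x7DE1 = 0x0A216
  0xA216 + 0xE00D = 0x18223 → wrap carry → 0x8224
  0x8224 + 0x7582 = 0x0F7A6
  0xF7A6 + 0xDA96 = 0x1D23C → wrap carry → 0xD23D
One's-complement sum = 0xD23D.
Checksum = ~0xD23D & 0xFFFF = 0x2DC2.

2DC2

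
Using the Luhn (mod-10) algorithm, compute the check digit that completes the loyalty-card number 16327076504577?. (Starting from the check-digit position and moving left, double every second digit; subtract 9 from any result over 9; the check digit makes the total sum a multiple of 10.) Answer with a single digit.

Partial digits right→left: 7 7 5 4 0 5 6 7 0 7 2 3 6 1
Double every second digit counting from the check-digit position (so the 1st, 3rd, 5th, ... of the partial from the right).
  doubled (with −9 where >9): 5 1 0 3 0 4 3 → sum 16
  kept as-is: 7 4 5 7 7 3 1 → sum 34
Total = 16 + 34 = 50.
Check digit = (10 − (50 mod 10)) mod 10 = 0.

0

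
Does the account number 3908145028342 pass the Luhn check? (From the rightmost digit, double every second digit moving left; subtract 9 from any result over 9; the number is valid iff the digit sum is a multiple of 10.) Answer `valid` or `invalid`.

invalid

From the right, keep odd positions and double even positions (subtract 9 from any doubled value over 9):
  doubled (positions 2,4,...): 8 7 0 8 7 9 → sum 39
  kept (positions 1,3,...): 2 3 2 5 1 0 3 → sum 16
Total = 55.
55 mod 10 = 5, so the number is invalid.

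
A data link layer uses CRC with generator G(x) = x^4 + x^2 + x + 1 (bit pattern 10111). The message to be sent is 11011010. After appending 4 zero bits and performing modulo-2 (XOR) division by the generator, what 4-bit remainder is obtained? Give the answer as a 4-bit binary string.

0010

Append 4 zeros: 110110100000. Divide by 10111 (XOR where the leading bit is 1):
  pos 0: 11011 XOR 10111 = 01100
  pos 1: 11000 XOR 10111 = 01111
  pos 2: 11111 XOR 10111 = 01000
  pos 3: 10000 XOR 10111 = 00111
  pos 5: 11100 XOR 10111 = 01011
  pos 6: 10110 XOR 10111 = 00001
Remainder (last 4 bits) = 0010. This is the CRC / FCS.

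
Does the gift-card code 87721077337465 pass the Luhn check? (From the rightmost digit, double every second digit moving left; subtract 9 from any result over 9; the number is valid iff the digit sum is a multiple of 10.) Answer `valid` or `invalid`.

invalid

From the right, keep odd positions and double even positions (subtract 9 from any doubled value over 9):
  doubled (positions 2,4,...): 3 5 6 5 2 5 7 → sum 33
  kept (positions 1,3,...): 5 4 3 7 0 2 7 → sum 28
Total = 61.
61 mod 10 = 1, so the number is invalid.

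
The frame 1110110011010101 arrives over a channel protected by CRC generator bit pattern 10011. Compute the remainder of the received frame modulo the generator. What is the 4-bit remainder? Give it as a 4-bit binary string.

1101

Modulo-2 division of 1110110011010101 by 10011:
  pos 0: 11101 XOR 10011 = 01110
  pos 1: 11101 XOR 10011 = 01110
  pos 2: 11100 XOR 10011 = 01111
  pos 3: 11110 XOR 10011 = 01101
  pos 4: 11011 XOR 10011 = 01000
  pos 5: 10001 XOR 10011 = 00010
  pos 8: 10010 XOR 10011 = 00001
Remainder = 1101 (nonzero — an error is detected).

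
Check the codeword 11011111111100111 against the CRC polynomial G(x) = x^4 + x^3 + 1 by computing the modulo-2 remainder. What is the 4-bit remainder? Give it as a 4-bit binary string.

1110

Modulo-2 division of 11011111111100111 by 11001:
  pos 0: 11011 XOR 11001 = 00010
  pos 3: 10111 XOR 11001 = 01110
  pos 4: 11101 XOR 11001 = 00100
  pos 6: 10011 XOR 11001 = 01010
  pos 7: 10101 XOR 11001 = 01100
  pos 8: 11000 XOR 11001 = 00001
  pos 12: 10111 XOR 11001 = 01110
Remainder = 1110 (nonzero — an error is detected).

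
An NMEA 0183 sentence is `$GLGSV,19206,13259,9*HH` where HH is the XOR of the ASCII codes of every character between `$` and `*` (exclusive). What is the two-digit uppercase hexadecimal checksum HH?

XOR the ASCII codes of the payload characters:
  'G' = 0x47 → acc = 0x47
  'L' = 0x4C → acc = 0x0B
  'G' = 0x47 → acc = 0x4C
  'S' = 0x53 → acc = 0x1F
  'V' = 0x56 → acc = 0x49
  ',' = 0x2C → acc = 0x65
  '1' = 0x31 → acc = 0x54
  '9' = 0x39 → acc = 0x6D
  '2' = 0x32 → acc = 0x5F
  '0' = 0x30 → acc = 0x6F
  '6' = 0x36 → acc = 0x59
  ',' = 0x2C → acc = 0x75
  '1' = 0x31 → acc = 0x44
  '3' = 0x33 → acc = 0x77
  '2' = 0x32 → acc = 0x45
  '5' = 0x35 → acc = 0x70
  '9' = 0x39 → acc = 0x49
  ',' = 0x2C → acc = 0x65
  '9' = 0x39 → acc = 0x5C
Checksum = 0x5C.

5C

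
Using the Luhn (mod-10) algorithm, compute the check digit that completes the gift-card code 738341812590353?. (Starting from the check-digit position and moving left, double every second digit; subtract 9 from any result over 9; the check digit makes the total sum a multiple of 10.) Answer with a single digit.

0

Partial digits right→left: 3 5 3 0 9 5 2 1 8 1 4 3 8 3 7
Double every second digit counting from the check-digit position (so the 1st, 3rd, 5th, ... of the partial from the right).
  doubled (with −9 where >9): 6 6 9 4 7 8 7 5 → sum 52
  kept as-is: 5 0 5 1 1 3 3 → sum 18
Total = 52 + 18 = 70.
Check digit = (10 − (70 mod 10)) mod 10 = 0.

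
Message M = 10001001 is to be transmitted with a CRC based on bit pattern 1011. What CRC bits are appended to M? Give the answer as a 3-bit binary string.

Append 3 zeros: 10001001000. Divide by 1011 (XOR where the leading bit is 1):
  pos 0: 1000 XOR 1011 = 0011
  pos 2: 1110 XOR 1011 = 0101
  pos 3: 1010 XOR 1011 = 0001
  pos 6: 1100 XOR 1011 = 0111
  pos 7: 1110 XOR 1011 = 0101
Remainder (last 3 bits) = 101. This is the CRC / FCS.

101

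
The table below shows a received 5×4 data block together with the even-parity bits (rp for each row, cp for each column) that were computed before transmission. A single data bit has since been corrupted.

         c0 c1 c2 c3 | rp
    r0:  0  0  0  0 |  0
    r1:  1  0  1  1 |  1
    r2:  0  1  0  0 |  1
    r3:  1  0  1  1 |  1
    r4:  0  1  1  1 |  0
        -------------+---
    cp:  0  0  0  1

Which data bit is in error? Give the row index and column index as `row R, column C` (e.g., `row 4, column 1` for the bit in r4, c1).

row 4, column 2

Recompute each row's even parity and compare to rp:
  r0: data parity 0, sent rp 0 → ok
  r1: data parity 1, sent rp 1 → ok
  r2: data parity 1, sent rp 1 → ok
  r3: data parity 1, sent rp 1 → ok
  r4: data parity 1, sent rp 0 → mismatch
Recompute each column's even parity and compare to cp:
  c0: data parity 0, sent cp 0 → ok
  c1: data parity 0, sent cp 0 → ok
  c2: data parity 1, sent cp 0 → mismatch
  c3: data parity 1, sent cp 1 → ok
Exactly one row (r4) and one column (c2) fail → the flipped bit is at their intersection.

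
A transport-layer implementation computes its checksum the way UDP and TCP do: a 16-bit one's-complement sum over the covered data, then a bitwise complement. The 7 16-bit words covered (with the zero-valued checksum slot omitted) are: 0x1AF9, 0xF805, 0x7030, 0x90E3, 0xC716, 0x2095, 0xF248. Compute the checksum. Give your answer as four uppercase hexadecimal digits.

11F8

One's-complement addition (fold any carry out of bit 15 back into bit 0):
  0x1AF9 + 0xF805 = 0x112FE → wrap carry → 0x12FF
  0x12FF + 0x7030 = 0x0832F
  0x832F + 0x90E3 = 0x11412 → wrap carry → 0x1413
  0x1413 + 0xC716 = 0x0DB29
  0xDB29 + 0x2095 = 0x0FBBE
  0xFBBE + 0xF248 = 0x1EE06 → wrap carry → 0xEE07
One's-complement sum = 0xEE07.
Checksum = ~0xEE07 & 0xFFFF = 0x11F8.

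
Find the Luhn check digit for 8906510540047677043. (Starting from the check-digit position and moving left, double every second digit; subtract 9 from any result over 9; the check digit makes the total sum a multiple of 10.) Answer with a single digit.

6

Partial digits right→left: 3 4 0 7 7 6 7 4 0 0 4 5 0 1 5 6 0 9 8
Double every second digit counting from the check-digit position (so the 1st, 3rd, 5th, ... of the partial from the right).
  doubled (with −9 where >9): 6 0 5 5 0 8 0 1 0 7 → sum 32
  kept as-is: 4 7 6 4 0 5 1 6 9 → sum 42
Total = 32 + 42 = 74.
Check digit = (10 − (74 mod 10)) mod 10 = 6.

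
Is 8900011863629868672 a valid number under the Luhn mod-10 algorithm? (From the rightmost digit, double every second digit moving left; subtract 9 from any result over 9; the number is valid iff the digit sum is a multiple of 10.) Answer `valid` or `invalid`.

invalid

From the right, keep odd positions and double even positions (subtract 9 from any doubled value over 9):
  doubled (positions 2,4,...): 5 7 7 4 6 7 2 0 9 → sum 47
  kept (positions 1,3,...): 2 6 6 9 6 6 1 0 0 8 → sum 44
Total = 91.
91 mod 10 = 1, so the number is invalid.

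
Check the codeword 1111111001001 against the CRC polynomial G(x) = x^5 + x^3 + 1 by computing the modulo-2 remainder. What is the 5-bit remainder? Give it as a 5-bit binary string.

Modulo-2 division of 1111111001001 by 101001:
  pos 0: 111111 XOR 101001 = 010110
  pos 1: 101101 XOR 101001 = 000100
  pos 4: 100001 XOR 101001 = 001000
  pos 6: 100000 XOR 101001 = 001001
Remainder = 10011 (nonzero — an error is detected).

10011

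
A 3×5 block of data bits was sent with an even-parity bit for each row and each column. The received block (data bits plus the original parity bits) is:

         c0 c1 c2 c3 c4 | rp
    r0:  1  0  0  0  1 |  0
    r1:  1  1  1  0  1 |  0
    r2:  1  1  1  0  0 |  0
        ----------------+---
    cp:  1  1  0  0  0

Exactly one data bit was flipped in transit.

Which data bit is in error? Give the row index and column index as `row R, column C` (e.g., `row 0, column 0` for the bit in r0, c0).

row 2, column 1

Recompute each row's even parity and compare to rp:
  r0: data parity 0, sent rp 0 → ok
  r1: data parity 0, sent rp 0 → ok
  r2: data parity 1, sent rp 0 → mismatch
Recompute each column's even parity and compare to cp:
  c0: data parity 1, sent cp 1 → ok
  c1: data parity 0, sent cp 1 → mismatch
  c2: data parity 0, sent cp 0 → ok
  c3: data parity 0, sent cp 0 → ok
  c4: data parity 0, sent cp 0 → ok
Exactly one row (r2) and one column (c1) fail → the flipped bit is at their intersection.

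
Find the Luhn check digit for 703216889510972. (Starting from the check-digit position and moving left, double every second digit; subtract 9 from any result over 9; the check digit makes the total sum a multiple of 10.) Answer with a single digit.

Partial digits right→left: 2 7 9 0 1 5 9 8 8 6 1 2 3 0 7
Double every second digit counting from the check-digit position (so the 1st, 3rd, 5th, ... of the partial from the right).
  doubled (with −9 where >9): 4 9 2 9 7 2 6 5 → sum 44
  kept as-is: 7 0 5 8 6 2 0 → sum 28
Total = 44 + 28 = 72.
Check digit = (10 − (72 mod 10)) mod 10 = 8.

8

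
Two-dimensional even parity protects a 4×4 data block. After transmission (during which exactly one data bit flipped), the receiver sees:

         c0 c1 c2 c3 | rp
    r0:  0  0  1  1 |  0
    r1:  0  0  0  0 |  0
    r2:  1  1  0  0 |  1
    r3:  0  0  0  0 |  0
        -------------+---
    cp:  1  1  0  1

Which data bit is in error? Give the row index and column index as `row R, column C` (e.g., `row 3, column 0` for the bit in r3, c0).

Recompute each row's even parity and compare to rp:
  r0: data parity 0, sent rp 0 → ok
  r1: data parity 0, sent rp 0 → ok
  r2: data parity 0, sent rp 1 → mismatch
  r3: data parity 0, sent rp 0 → ok
Recompute each column's even parity and compare to cp:
  c0: data parity 1, sent cp 1 → ok
  c1: data parity 1, sent cp 1 → ok
  c2: data parity 1, sent cp 0 → mismatch
  c3: data parity 1, sent cp 1 → ok
Exactly one row (r2) and one column (c2) fail → the flipped bit is at their intersection.

row 2, column 2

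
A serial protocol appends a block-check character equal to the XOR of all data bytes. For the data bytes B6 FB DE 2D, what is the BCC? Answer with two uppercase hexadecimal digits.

XOR the bytes together:
  start with 0xB6
  0xB6 ⊕ 0xFB = 0x4D
  0x4D ⊕ 0xDE = 0x93
  0x93 ⊕ 0x2D = 0xBE

BE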